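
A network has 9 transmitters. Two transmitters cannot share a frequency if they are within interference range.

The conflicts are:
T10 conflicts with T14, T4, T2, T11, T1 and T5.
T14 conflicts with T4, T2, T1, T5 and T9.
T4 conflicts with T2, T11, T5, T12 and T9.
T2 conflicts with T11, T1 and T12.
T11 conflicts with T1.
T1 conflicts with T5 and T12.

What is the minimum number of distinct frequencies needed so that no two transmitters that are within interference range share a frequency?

4

T10, T14, T4, T2 pairwise conflict, so at least 4 frequencies are needed.
A valid assignment using 4 frequencies: T10=4, T14=2, T4=1, T2=3, T11=2, T1=1, T5=3, T12=2, T9=3. Every pair that conflicts lands in different frequencies.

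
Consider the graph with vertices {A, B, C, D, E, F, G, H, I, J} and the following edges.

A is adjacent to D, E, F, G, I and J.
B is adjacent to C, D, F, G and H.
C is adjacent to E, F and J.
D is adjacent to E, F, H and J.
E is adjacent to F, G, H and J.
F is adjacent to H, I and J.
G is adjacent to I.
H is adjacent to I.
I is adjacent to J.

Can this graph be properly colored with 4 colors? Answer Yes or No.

A, D, E, F, J are mutually adjacent (a clique of size 5), so at least 5 colors are needed.
So 4 colors are not enough.

No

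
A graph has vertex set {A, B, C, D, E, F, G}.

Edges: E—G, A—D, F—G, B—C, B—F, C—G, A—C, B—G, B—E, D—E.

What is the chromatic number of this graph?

3

B, C, G are mutually adjacent, so at least 3 colors are needed.
3 colors suffice: color 1 → {D, G}; color 2 → {A, B}; color 3 → {C, E, F}. Each edge has distinct colors on its endpoints.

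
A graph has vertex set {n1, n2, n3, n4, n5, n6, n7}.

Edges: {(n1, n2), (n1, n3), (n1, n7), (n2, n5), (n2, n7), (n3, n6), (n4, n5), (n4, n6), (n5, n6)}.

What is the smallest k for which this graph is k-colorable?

n4, n5, n6 are mutually adjacent, so at least 3 colors are needed.
A valid assignment using 3 colors: n1=1, n2=2, n3=3, n4=3, n5=1, n6=2, n7=3. Every edge joins two different colors.

3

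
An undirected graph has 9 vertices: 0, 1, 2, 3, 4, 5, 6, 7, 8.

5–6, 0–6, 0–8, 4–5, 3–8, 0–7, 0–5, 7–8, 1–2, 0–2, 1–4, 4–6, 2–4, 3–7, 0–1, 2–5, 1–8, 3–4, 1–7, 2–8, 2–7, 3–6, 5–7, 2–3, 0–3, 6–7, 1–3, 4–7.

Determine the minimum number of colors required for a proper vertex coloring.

0, 1, 2, 3, 7, 8 are mutually adjacent (a clique of size 6), so at least 6 colors are needed.
One proper 6-coloring: 0=b, 1=e, 2=d, 3=c, 4=b, 5=c, 6=d, 7=a, 8=f. No two adjacent vertices share a color.

6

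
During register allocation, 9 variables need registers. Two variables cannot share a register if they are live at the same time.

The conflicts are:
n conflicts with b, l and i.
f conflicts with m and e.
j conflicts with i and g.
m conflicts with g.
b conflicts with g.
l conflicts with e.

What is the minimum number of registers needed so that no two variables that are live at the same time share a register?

3

The cycle b-g-j-i-n-b has odd length 5, so it cannot be 2-colored; at least 3 registers are needed.
3 registers suffice: register 1 → {n, f, g}; register 2 → {j, m, b, l}; register 3 → {e, i}. Every pair that conflicts lands in different registers.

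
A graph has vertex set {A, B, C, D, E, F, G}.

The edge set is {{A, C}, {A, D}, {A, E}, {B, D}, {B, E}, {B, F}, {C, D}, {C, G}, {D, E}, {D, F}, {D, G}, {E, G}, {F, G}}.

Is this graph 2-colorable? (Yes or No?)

B, D, E are mutually adjacent, so at least 3 colors are needed.
So 2 colors are not enough.

No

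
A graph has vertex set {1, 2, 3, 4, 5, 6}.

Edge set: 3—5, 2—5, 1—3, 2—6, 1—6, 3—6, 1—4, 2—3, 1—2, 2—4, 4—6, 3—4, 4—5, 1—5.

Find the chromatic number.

1, 2, 3, 4, 5 form a clique, so at least 5 colors are needed.
A valid assignment using 5 colors: 1=d, 2=b, 3=c, 4=a, 5=e, 6=e. Every edge joins two different colors.

5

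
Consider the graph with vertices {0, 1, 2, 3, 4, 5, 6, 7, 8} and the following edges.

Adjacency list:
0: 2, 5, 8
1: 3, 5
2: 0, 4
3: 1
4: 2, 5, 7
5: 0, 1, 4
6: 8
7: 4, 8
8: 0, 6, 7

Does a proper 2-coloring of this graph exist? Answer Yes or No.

The cycle 2-0-8-7-4-2 has odd length 5, so it cannot be 2-colored; at least 3 colors are needed.
So 2 colors are not enough.

No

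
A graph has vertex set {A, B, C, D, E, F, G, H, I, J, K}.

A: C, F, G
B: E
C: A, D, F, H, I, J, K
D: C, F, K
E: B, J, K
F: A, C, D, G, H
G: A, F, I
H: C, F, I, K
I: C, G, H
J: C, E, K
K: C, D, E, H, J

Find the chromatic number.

3

C, D, K are mutually adjacent, so at least 3 colors are needed.
A valid assignment using 3 colors: A=green, B=blue, C=red, D=green, E=red, F=blue, G=red, H=green, I=blue, J=green, K=blue. No two adjacent vertices share a color.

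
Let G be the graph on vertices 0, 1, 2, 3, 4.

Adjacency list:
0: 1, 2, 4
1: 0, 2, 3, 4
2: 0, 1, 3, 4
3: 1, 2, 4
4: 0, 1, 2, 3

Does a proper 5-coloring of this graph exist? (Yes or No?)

Yes

The chromatic number is 4. 0, 1, 2, 4 are mutually adjacent (a clique of size 4), so at least 4 colors are needed.
4 colors suffice: color red → {4}; color blue → {1}; color green → {2}; color yellow → {0, 3}.
Since 5 ≥ 4, a proper 5-coloring certainly exists.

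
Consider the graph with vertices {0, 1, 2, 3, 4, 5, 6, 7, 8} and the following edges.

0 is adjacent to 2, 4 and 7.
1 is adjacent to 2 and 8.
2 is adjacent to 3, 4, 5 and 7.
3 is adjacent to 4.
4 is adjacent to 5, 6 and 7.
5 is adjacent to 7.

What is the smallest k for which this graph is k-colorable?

4

0, 2, 4, 7 are mutually adjacent (a clique of size 4), so at least 4 colors are needed.
4 colors suffice: color red → {2, 6, 8}; color blue → {1, 4}; color green → {3, 7}; color yellow → {0, 5}. Every edge joins two different colors.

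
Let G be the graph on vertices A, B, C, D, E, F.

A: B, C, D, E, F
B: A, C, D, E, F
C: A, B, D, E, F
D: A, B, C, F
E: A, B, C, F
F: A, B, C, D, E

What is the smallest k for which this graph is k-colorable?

A, B, C, E, F form a clique, so at least 5 colors are needed.
5 colors suffice: color red → {F}; color blue → {B}; color green → {A}; color yellow → {C}; color purple → {D, E}. No two adjacent vertices share a color.

5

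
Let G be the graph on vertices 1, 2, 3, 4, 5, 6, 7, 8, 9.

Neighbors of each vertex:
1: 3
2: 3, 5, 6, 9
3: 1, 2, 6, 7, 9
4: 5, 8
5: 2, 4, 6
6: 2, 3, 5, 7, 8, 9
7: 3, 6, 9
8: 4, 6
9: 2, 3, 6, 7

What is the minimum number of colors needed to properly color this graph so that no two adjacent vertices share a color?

3, 6, 7, 9 are pairwise adjacent (a clique of size 4), so at least 4 colors are needed.
4 colors suffice: color a → {1, 4, 6}; color b → {3, 5, 8}; color c → {2, 7}; color d → {9}. Each edge has distinct colors on its endpoints.

4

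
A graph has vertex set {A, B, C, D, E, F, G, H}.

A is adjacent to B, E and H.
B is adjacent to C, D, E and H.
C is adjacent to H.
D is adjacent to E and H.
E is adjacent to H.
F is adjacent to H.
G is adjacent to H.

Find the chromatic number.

B, D, E, H form a clique, so at least 4 colors are needed.
4 colors suffice: color 1 → {H}; color 2 → {B, F, G}; color 3 → {C, E}; color 4 → {A, D}. Every edge joins two different colors.

4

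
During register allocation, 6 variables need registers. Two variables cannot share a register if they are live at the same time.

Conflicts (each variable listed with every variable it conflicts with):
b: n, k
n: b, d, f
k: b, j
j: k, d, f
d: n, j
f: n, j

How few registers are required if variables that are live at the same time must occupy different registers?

The cycle b-n-d-j-k-b has odd length 5, so it cannot be 2-colored; at least 3 registers are needed.
A valid assignment using 3 registers: b=2, n=1, k=3, j=1, d=2, f=2. No two conflicting variables share a register.

3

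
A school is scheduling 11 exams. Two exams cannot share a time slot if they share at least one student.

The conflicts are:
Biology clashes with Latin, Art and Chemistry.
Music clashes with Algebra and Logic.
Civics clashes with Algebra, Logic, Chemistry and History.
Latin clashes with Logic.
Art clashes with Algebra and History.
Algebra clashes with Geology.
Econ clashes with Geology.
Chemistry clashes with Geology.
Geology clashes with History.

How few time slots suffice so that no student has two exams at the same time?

3

The cycle Civics-Logic-Latin-Biology-Chemistry-Civics has odd length 5, so it cannot be 2-colored; at least 3 time slots are needed.
3 time slots suffice: Biology=1, Music=1, Civics=1, Latin=3, Art=3, Algebra=2, Econ=2, Logic=2, Chemistry=2, Geology=1, History=2. No two conflicting exams share a time slot.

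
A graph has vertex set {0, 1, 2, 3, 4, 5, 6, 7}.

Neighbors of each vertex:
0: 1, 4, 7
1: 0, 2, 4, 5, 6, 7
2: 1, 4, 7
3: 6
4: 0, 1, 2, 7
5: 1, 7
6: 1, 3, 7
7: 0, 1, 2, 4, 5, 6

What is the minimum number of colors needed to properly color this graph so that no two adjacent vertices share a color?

1, 2, 4, 7 form a clique, so at least 4 colors are needed.
4 colors suffice: 0=d, 1=b, 2=d, 3=a, 4=c, 5=c, 6=c, 7=a. Each edge has distinct colors on its endpoints.

4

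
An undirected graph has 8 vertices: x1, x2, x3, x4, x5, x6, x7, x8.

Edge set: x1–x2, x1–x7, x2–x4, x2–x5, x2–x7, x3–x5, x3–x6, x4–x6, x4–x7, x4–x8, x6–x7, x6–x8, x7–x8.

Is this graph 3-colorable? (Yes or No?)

No

x4, x6, x7, x8 form a clique, so at least 4 colors are needed.
So 3 colors are not enough.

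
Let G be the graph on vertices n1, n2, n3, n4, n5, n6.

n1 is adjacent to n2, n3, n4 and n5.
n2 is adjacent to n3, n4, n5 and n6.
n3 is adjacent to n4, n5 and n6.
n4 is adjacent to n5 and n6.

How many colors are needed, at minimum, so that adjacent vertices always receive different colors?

5

n1, n2, n3, n4, n5 form a clique, so at least 5 colors are needed.
5 colors suffice: color 1 → {n2}; color 2 → {n4}; color 3 → {n3}; color 4 → {n1, n6}; color 5 → {n5}. No two adjacent vertices share a color.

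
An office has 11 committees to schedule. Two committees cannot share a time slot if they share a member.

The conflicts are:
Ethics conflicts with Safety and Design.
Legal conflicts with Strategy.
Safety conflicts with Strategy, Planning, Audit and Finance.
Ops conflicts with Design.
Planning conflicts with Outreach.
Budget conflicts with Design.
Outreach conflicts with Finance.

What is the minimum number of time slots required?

Planning and Outreach conflict, so at least 2 time slots are needed.
Using 2 time slots: Ethics=2, Legal=1, Safety=1, Strategy=2, Ops=2, Planning=2, Audit=2, Budget=2, Outreach=1, Design=1, Finance=2. Each listed conflict is separated.

2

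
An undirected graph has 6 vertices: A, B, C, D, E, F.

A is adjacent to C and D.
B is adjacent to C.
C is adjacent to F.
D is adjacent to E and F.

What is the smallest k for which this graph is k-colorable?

B and C are adjacent, so at least 2 colors are needed.
2 colors suffice: color red → {C, D}; color blue → {A, B, E, F}. Every edge joins two different colors.

2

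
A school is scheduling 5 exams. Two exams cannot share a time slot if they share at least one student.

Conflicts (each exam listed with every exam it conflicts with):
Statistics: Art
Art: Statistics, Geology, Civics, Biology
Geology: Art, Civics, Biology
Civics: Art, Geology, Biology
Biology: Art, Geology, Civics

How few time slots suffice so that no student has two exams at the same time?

4

Art, Geology, Civics, Biology pairwise conflict, so at least 4 time slots are needed.
Using 4 time slots: Statistics=2, Art=1, Geology=2, Civics=4, Biology=3. Every pair that conflicts lands in different time slots.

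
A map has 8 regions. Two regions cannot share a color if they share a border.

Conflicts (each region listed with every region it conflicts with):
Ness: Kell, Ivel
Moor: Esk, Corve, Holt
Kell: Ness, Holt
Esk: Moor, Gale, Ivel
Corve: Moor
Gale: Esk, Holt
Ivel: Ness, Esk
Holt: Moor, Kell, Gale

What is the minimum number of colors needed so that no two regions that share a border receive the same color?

2

Kell and Holt conflict, so at least 2 colors are needed.
One proper 2-coloring: Ness=1, Moor=2, Kell=2, Esk=1, Corve=1, Gale=2, Ivel=2, Holt=1. Every pair that conflicts lands in different colors.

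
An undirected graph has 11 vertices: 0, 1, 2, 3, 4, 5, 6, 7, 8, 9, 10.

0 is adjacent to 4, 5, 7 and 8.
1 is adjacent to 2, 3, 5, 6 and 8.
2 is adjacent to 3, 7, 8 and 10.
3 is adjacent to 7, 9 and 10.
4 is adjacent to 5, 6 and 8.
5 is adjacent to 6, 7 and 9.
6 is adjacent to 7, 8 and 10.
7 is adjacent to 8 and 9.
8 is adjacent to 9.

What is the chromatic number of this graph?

3

1, 2, 8 form a triangle, so at least 3 colors are needed.
3 colors suffice: color a → {3, 5, 8}; color b → {1, 4, 7, 10}; color c → {0, 2, 6, 9}. Every edge joins two different colors.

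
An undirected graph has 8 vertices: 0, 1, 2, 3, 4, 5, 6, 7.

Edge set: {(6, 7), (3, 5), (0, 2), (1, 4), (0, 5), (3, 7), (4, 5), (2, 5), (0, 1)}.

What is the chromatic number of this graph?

3

0, 2, 5 are mutually adjacent, so at least 3 colors are needed.
3 colors suffice: color red → {1, 5, 7}; color blue → {0, 3, 4, 6}; color green → {2}. Every edge joins two different colors.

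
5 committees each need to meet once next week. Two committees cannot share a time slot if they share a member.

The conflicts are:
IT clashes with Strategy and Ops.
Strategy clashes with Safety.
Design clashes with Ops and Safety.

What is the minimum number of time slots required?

The cycle Safety-Strategy-IT-Ops-Design-Safety has odd length 5, so it cannot be 2-colored; at least 3 time slots are needed.
A valid assignment using 3 time slots: IT=1, Strategy=2, Design=2, Ops=3, Safety=1. No two conflicting committees share a time slot.

3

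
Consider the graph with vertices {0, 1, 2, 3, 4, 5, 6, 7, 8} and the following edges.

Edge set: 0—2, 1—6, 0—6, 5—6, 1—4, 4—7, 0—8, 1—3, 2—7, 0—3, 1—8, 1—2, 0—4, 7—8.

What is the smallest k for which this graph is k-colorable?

5 and 6 are adjacent, so at least 2 colors are needed.
2 colors suffice: color red → {0, 1, 5, 7}; color blue → {2, 3, 4, 6, 8}. Every edge joins two different colors.

2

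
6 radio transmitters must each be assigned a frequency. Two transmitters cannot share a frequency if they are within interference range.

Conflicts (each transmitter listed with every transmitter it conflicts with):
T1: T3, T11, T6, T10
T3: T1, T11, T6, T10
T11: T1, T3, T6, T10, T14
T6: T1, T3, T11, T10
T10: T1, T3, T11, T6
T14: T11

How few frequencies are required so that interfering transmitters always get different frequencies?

5

T1, T3, T11, T6, T10 pairwise conflict, so at least 5 frequencies are needed.
Using 5 frequencies: T1=2, T3=3, T11=1, T6=5, T10=4, T14=2. Every pair that conflicts lands in different frequencies.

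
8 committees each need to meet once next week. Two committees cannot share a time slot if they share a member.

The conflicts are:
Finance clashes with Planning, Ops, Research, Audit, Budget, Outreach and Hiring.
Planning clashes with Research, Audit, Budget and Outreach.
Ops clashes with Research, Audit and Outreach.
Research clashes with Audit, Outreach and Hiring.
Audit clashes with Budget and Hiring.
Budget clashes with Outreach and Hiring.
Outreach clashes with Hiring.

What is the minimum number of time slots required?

4

Finance, Research, Outreach, Hiring all conflict with each other, so at least 4 time slots are needed.
4 time slots suffice: Finance=1, Planning=4, Ops=4, Research=2, Audit=3, Budget=2, Outreach=3, Hiring=4. No two conflicting committees share a time slot.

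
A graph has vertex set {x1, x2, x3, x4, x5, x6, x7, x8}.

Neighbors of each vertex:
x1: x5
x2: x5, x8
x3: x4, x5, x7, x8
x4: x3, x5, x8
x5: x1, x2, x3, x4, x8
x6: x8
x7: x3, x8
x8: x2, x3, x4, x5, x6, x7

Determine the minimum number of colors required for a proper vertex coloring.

4

x3, x4, x5, x8 are mutually adjacent (a clique of size 4), so at least 4 colors are needed.
4 colors suffice: color red → {x1, x8}; color blue → {x5, x6, x7}; color green → {x2, x3}; color yellow → {x4}. No two adjacent vertices share a color.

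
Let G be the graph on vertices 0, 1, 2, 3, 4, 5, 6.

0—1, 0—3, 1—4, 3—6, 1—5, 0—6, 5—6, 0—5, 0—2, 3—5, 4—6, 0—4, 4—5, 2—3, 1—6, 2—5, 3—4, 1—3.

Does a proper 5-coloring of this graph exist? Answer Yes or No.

No

0, 1, 3, 4, 5, 6 are mutually adjacent (a clique of size 6), so at least 6 colors are needed.
So 5 colors are not enough.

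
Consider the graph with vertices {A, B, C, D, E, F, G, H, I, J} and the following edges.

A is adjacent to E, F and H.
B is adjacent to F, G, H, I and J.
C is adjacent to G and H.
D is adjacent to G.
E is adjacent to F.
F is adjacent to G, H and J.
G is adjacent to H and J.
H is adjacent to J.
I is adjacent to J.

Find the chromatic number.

B, F, G, H, J form a clique, so at least 5 colors are needed.
One proper 5-coloring: A=green, B=yellow, C=blue, D=red, E=red, F=blue, G=green, H=red, I=red, J=purple. Each edge has distinct colors on its endpoints.

5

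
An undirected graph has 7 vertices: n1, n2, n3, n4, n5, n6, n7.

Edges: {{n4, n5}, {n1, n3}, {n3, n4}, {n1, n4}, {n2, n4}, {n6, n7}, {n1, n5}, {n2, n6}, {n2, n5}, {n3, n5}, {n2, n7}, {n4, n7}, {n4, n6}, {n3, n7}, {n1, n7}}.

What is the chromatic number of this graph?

4

n1, n3, n4, n5 are pairwise adjacent (a clique of size 4), so at least 4 colors are needed.
One proper 4-coloring: n1=3, n2=3, n3=4, n4=1, n5=2, n6=4, n7=2. Every edge joins two different colors.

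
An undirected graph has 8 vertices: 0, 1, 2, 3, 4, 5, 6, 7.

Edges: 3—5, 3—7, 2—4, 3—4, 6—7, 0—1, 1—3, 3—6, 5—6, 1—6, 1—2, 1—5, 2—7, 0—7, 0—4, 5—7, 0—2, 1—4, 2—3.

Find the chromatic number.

4

3, 5, 6, 7 form a clique, so at least 4 colors are needed.
A valid assignment using 4 colors: 0=red, 1=blue, 2=green, 3=red, 4=yellow, 5=green, 6=yellow, 7=blue. Every edge joins two different colors.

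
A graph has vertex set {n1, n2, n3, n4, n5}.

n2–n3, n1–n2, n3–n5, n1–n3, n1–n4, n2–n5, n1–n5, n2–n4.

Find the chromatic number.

4

n1, n2, n3, n5 are mutually adjacent (a clique of size 4), so at least 4 colors are needed.
One proper 4-coloring: n1=red, n2=blue, n3=yellow, n4=green, n5=green. Every edge joins two different colors.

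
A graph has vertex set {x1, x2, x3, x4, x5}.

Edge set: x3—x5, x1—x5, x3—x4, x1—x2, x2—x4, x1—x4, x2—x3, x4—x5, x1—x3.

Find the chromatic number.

4

x1, x3, x4, x5 form a clique, so at least 4 colors are needed.
A valid assignment using 4 colors: x1=green, x2=yellow, x3=blue, x4=red, x5=yellow. Every edge joins two different colors.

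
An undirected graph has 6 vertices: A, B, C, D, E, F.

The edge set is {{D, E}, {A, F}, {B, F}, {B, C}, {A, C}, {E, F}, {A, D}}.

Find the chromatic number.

2

E and F are adjacent, so at least 2 colors are needed.
2 colors suffice: A=2, B=2, C=1, D=1, E=2, F=1. Each edge has distinct colors on its endpoints.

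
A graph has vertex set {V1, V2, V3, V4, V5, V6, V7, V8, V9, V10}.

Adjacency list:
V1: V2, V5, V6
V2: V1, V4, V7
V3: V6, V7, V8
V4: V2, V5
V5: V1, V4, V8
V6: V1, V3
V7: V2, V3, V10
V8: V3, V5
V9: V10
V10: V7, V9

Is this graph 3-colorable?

Yes

The chromatic number is 3. The cycle V6-V1-V2-V7-V3-V6 has odd length 5, so it cannot be 2-colored; at least 3 colors are needed.
3 colors suffice: color 1 → {V2, V3, V5, V10}; color 2 → {V1, V4, V7, V8, V9}; color 3 → {V6}.
That is already a proper 3-coloring.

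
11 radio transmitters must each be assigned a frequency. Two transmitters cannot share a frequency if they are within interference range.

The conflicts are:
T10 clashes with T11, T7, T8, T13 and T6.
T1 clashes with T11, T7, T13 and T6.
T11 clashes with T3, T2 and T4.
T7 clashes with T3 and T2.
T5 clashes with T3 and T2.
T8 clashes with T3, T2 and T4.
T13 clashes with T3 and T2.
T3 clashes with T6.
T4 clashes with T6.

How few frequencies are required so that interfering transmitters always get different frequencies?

T10 and T6 conflict, so at least 2 frequencies are needed.
Using 2 frequencies: T10=1, T1=1, T11=2, T7=2, T5=2, T8=2, T13=2, T3=1, T2=1, T4=1, T6=2. No two conflicting transmitters share a frequency.

2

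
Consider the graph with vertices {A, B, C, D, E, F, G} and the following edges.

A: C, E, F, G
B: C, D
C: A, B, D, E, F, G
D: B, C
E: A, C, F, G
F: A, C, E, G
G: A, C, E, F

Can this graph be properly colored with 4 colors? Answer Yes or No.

No

A, C, E, F, G are pairwise adjacent (a clique of size 5), so at least 5 colors are needed.
So 4 colors are not enough.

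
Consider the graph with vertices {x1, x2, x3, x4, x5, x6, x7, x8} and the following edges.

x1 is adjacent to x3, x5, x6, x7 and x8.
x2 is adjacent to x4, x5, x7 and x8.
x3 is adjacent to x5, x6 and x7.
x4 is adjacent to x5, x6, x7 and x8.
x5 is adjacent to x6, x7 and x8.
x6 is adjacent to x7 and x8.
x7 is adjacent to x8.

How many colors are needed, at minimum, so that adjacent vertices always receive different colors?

x2, x4, x5, x7, x8 form a clique, so at least 5 colors are needed.
5 colors suffice: x1=purple, x2=yellow, x3=green, x4=purple, x5=red, x6=yellow, x7=blue, x8=green. Every edge joins two different colors.

5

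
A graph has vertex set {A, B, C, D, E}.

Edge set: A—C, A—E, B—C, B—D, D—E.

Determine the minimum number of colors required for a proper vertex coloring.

The cycle D-E-A-C-B-D has odd length 5, so it cannot be 2-colored; at least 3 colors are needed.
3 colors suffice: A=1, B=1, C=2, D=3, E=2. No two adjacent vertices share a color.

3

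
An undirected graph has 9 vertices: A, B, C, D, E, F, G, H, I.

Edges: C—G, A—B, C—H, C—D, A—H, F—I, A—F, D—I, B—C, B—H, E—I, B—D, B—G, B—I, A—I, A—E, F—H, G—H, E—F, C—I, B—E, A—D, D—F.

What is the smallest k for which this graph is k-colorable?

B, C, G, H are pairwise adjacent (a clique of size 4), so at least 4 colors are needed.
4 colors suffice: color red → {B, F}; color blue → {A, C}; color green → {H, I}; color yellow → {D, E, G}. Every edge joins two different colors.

4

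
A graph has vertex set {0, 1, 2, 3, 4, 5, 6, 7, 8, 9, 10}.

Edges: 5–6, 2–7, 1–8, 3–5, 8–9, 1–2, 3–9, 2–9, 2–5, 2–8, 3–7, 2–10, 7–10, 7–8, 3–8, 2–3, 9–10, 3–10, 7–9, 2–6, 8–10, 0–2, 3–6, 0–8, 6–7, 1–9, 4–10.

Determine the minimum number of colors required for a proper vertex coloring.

6

2, 3, 7, 8, 9, 10 are pairwise adjacent (a clique of size 6), so at least 6 colors are needed.
A valid assignment using 6 colors: 0=green, 1=green, 2=red, 3=green, 4=red, 5=yellow, 6=blue, 7=yellow, 8=blue, 9=purple, 10=orange. No two adjacent vertices share a color.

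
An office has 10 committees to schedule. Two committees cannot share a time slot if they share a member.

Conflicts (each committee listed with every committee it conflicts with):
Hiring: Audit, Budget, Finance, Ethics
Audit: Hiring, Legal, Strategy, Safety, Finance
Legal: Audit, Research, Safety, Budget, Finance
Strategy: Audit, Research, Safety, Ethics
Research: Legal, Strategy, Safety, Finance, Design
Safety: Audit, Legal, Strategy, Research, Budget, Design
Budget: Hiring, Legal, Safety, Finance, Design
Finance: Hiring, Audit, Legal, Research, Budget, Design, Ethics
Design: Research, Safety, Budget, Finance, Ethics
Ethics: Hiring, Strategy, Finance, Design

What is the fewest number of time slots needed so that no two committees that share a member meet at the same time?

3

Budget, Finance, Design all conflict with each other, so at least 3 time slots are needed.
3 time slots suffice: Hiring=2, Audit=3, Legal=2, Strategy=2, Research=3, Safety=1, Budget=3, Finance=1, Design=2, Ethics=3. Each listed conflict is separated.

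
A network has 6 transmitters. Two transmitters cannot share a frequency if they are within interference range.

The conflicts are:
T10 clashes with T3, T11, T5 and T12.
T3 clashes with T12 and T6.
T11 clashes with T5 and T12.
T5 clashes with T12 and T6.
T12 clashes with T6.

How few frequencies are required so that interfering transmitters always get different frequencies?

4

T10, T11, T5, T12 are mutually in conflict, so at least 4 frequencies are needed.
A valid assignment using 4 frequencies: T10=3, T3=2, T11=4, T5=2, T12=1, T6=3. Each listed conflict is separated.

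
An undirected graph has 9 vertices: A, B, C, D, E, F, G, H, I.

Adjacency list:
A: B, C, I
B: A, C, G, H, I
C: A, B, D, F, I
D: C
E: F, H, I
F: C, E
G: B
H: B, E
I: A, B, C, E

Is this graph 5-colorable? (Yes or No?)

The chromatic number is 4. A, B, C, I are mutually adjacent (a clique of size 4), so at least 4 colors are needed.
One proper 4-coloring: A=yellow, B=blue, C=red, D=blue, E=red, F=blue, G=red, H=green, I=green.
Since 5 ≥ 4, a proper 5-coloring certainly exists.

Yes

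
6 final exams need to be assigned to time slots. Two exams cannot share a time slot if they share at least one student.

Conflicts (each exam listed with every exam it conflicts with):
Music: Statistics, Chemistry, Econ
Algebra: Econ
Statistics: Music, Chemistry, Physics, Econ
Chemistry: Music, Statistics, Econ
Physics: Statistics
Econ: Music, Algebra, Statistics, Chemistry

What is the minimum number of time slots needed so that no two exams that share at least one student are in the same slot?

4

Music, Statistics, Chemistry, Econ pairwise conflict, so at least 4 time slots are needed.
A valid assignment using 4 time slots: Music=3, Algebra=2, Statistics=2, Chemistry=4, Physics=1, Econ=1. Every pair that conflicts lands in different time slots.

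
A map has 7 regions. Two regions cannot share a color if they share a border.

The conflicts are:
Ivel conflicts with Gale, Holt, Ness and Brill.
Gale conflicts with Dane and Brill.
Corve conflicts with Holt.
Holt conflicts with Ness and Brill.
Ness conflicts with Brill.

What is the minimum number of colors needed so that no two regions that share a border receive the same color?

4

Ivel, Holt, Ness, Brill are mutually in conflict, so at least 4 colors are needed.
4 colors suffice: color 1 → {Ivel, Corve, Dane}; color 2 → {Gale, Holt}; color 3 → {Brill}; color 4 → {Ness}. Every pair that conflicts lands in different colors.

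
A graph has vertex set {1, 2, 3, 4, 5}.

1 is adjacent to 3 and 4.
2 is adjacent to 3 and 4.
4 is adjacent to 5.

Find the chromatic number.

2

4 and 5 are adjacent, so at least 2 colors are needed.
One proper 2-coloring: 1=blue, 2=blue, 3=red, 4=red, 5=blue. Each edge has distinct colors on its endpoints.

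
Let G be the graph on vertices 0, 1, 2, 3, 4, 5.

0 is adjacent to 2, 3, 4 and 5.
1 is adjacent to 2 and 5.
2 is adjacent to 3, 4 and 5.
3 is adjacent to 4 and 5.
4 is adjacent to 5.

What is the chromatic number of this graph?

5

0, 2, 3, 4, 5 are pairwise adjacent (a clique of size 5), so at least 5 colors are needed.
5 colors suffice: color a → {5}; color b → {2}; color c → {1, 3}; color d → {0}; color e → {4}. No two adjacent vertices share a color.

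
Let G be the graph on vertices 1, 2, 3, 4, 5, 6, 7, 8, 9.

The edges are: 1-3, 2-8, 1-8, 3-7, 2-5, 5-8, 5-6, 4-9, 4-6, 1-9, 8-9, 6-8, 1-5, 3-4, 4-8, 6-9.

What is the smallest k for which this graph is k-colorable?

4, 6, 8, 9 are pairwise adjacent (a clique of size 4), so at least 4 colors are needed.
4 colors suffice: 1=b, 2=b, 3=a, 4=c, 5=c, 6=b, 7=b, 8=a, 9=d. Each edge has distinct colors on its endpoints.

4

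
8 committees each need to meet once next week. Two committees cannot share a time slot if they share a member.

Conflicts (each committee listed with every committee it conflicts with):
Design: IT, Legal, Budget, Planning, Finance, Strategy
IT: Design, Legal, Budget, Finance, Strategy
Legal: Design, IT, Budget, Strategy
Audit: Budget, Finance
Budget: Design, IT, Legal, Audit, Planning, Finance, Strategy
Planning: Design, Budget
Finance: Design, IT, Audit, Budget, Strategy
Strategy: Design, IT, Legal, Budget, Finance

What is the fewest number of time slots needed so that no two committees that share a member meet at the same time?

Design, IT, Budget, Finance, Strategy pairwise conflict, so at least 5 time slots are needed.
A valid assignment using 5 time slots: Design=2, IT=3, Legal=4, Audit=2, Budget=1, Planning=3, Finance=4, Strategy=5. Every pair that conflicts lands in different time slots.

5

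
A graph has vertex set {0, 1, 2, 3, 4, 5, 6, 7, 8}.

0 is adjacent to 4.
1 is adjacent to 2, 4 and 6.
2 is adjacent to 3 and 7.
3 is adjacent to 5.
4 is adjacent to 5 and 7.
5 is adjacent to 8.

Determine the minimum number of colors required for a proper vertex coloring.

3

The cycle 2-1-4-5-3-2 has odd length 5, so it cannot be 2-colored; at least 3 colors are needed.
3 colors suffice: color red → {2, 4, 6, 8}; color blue → {0, 1, 5, 7}; color green → {3}. No two adjacent vertices share a color.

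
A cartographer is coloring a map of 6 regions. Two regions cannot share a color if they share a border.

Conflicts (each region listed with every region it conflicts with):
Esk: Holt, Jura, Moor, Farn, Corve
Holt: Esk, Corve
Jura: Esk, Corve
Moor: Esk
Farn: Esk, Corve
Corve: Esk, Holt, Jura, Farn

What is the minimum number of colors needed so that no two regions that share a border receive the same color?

Esk, Jura, Corve are mutually in conflict, so at least 3 colors are needed.
3 colors suffice: color 1 → {Esk}; color 2 → {Moor, Corve}; color 3 → {Holt, Jura, Farn}. No two conflicting regions share a color.

3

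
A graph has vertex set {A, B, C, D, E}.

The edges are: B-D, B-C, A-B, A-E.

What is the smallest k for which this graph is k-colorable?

A and B are adjacent, so at least 2 colors are needed.
One proper 2-coloring: A=2, B=1, C=2, D=2, E=1. Each edge has distinct colors on its endpoints.

2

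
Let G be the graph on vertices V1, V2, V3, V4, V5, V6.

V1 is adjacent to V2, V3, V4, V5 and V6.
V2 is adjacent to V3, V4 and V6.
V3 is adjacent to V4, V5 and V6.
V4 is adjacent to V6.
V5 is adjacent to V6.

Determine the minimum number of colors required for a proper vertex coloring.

V1, V2, V3, V4, V6 are pairwise adjacent (a clique of size 5), so at least 5 colors are needed.
5 colors suffice: color red → {V1}; color blue → {V6}; color green → {V3}; color yellow → {V2, V5}; color purple → {V4}. Every edge joins two different colors.

5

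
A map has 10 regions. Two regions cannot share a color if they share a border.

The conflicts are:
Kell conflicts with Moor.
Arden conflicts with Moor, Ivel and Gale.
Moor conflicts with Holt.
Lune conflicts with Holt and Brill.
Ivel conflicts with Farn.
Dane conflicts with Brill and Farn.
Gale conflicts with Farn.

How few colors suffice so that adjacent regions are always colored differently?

2

Dane and Farn conflict, so at least 2 colors are needed.
2 colors suffice: color 1 → {Kell, Arden, Holt, Brill, Farn}; color 2 → {Moor, Lune, Ivel, Dane, Gale}. No two conflicting regions share a color.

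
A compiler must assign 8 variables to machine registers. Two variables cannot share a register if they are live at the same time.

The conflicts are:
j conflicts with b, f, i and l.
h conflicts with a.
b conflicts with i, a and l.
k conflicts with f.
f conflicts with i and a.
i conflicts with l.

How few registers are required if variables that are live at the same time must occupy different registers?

j, b, i, l are mutually in conflict, so at least 4 registers are needed.
4 registers suffice: register 1 → {j, k, a}; register 2 → {h, b, f}; register 3 → {i}; register 4 → {l}. Every pair that conflicts lands in different registers.

4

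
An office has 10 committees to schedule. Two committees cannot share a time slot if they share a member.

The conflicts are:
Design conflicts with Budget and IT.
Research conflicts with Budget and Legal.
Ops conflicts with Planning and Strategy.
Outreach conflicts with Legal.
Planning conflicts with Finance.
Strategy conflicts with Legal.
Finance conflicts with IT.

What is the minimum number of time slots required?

The cycle Budget-Design-IT-Finance-Planning-Ops-Strategy-Legal-Research-Budget has odd length 9, so it cannot be 2-colored; at least 3 time slots are needed.
Using 3 time slots: Design=1, Research=2, Ops=2, Outreach=2, Budget=3, Planning=1, Strategy=3, Finance=2, IT=3, Legal=1. No two conflicting committees share a time slot.

3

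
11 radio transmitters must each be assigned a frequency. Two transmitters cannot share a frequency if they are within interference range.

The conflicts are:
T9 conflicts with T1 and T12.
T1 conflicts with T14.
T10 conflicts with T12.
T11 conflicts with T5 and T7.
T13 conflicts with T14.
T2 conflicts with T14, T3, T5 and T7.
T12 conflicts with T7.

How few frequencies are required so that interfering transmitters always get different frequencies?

2

T11 and T5 conflict, so at least 2 frequencies are needed.
Using 2 frequencies: T9=2, T1=1, T10=2, T11=1, T13=1, T2=1, T12=1, T14=2, T3=2, T5=2, T7=2. No two conflicting transmitters share a frequency.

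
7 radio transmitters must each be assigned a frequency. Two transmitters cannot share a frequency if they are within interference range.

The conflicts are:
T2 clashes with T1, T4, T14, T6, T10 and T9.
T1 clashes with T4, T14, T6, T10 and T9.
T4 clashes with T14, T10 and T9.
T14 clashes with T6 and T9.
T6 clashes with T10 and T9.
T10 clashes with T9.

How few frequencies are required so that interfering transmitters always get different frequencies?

T2, T1, T4, T10, T9 all conflict with each other, so at least 5 frequencies are needed.
5 frequencies suffice: frequency 1 → {T2}; frequency 2 → {T1}; frequency 3 → {T9}; frequency 4 → {T4, T6}; frequency 5 → {T14, T10}. No two conflicting transmitters share a frequency.

5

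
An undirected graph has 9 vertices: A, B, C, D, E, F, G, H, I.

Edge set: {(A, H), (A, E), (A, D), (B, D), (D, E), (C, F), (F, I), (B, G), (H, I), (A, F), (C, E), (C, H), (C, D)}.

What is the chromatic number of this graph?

3

A, D, E form a triangle, so at least 3 colors are needed.
3 colors suffice: color 1 → {A, B, C, I}; color 2 → {D, F, G, H}; color 3 → {E}. Every edge joins two different colors.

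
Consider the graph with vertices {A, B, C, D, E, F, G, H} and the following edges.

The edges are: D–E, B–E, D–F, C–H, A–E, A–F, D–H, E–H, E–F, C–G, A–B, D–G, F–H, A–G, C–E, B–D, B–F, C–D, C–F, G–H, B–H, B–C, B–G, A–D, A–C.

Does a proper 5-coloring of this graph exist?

B, C, D, E, F, H are pairwise adjacent (a clique of size 6), so at least 6 colors are needed.
So 5 colors are not enough.

No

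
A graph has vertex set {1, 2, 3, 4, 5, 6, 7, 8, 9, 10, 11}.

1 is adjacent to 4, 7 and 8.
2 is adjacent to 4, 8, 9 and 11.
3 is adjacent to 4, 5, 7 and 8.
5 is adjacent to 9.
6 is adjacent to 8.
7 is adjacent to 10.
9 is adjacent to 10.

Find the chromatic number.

The cycle 5-3-7-10-9-5 has odd length 5, so it cannot be 2-colored; at least 3 colors are needed.
3 colors suffice: 1=b, 2=b, 3=b, 4=a, 5=c, 6=b, 7=a, 8=a, 9=a, 10=b, 11=a. Every edge joins two different colors.

3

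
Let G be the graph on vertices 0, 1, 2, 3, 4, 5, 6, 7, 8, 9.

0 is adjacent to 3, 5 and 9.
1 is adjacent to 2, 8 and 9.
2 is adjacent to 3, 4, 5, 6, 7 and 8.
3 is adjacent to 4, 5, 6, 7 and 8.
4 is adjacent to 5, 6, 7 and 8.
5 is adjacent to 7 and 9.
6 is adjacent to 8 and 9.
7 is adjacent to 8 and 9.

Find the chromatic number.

5

2, 3, 4, 6, 8 are pairwise adjacent (a clique of size 5), so at least 5 colors are needed.
5 colors suffice: color red → {3, 9}; color blue → {0, 2}; color green → {5, 8}; color yellow → {1, 4}; color purple → {6, 7}. No two adjacent vertices share a color.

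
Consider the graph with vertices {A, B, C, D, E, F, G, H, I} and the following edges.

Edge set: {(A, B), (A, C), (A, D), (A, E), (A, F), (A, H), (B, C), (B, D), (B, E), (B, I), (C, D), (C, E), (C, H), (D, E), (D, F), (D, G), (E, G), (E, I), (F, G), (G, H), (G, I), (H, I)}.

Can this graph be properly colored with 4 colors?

No

A, B, C, D, E form a clique, so at least 5 colors are needed.
So 4 colors are not enough.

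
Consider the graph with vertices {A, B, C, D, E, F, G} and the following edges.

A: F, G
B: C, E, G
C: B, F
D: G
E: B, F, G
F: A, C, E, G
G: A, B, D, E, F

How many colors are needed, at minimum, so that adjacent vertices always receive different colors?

E, F, G are pairwise adjacent, so at least 3 colors are needed.
3 colors suffice: color red → {C, G}; color blue → {B, D, F}; color green → {A, E}. Each edge has distinct colors on its endpoints.

3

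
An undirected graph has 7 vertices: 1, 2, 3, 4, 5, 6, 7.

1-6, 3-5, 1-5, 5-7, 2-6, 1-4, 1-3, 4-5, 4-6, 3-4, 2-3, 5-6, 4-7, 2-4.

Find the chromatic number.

4

1, 3, 4, 5 form a clique, so at least 4 colors are needed.
4 colors suffice: color red → {4}; color blue → {2, 5}; color green → {3, 6, 7}; color yellow → {1}. Every edge joins two different colors.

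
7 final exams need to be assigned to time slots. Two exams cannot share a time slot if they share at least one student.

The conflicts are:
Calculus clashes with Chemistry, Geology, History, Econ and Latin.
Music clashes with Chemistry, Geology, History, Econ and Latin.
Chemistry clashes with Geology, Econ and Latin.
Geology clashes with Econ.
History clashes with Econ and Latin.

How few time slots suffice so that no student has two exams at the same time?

4

Music, Chemistry, Geology, Econ are mutually in conflict, so at least 4 time slots are needed.
4 time slots suffice: time slot 1 → {Calculus, Music}; time slot 2 → {Chemistry, History}; time slot 3 → {Econ, Latin}; time slot 4 → {Geology}. No two conflicting exams share a time slot.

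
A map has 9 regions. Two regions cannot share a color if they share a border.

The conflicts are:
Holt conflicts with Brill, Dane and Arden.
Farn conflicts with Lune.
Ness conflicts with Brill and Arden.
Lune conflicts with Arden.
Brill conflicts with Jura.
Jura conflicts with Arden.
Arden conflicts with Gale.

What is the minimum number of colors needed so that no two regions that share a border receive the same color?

Ness and Brill conflict, so at least 2 colors are needed.
2 colors suffice: color 1 → {Farn, Brill, Dane, Arden}; color 2 → {Holt, Ness, Lune, Jura, Gale}. Every pair that conflicts lands in different colors.

2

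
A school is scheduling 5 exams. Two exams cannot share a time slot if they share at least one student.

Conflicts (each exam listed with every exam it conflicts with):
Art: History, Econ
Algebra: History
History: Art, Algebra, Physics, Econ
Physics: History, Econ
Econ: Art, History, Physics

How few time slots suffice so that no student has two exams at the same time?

History, Physics, Econ all conflict with each other, so at least 3 time slots are needed.
3 time slots suffice: time slot 1 → {History}; time slot 2 → {Algebra, Econ}; time slot 3 → {Art, Physics}. Every pair that conflicts lands in different time slots.

3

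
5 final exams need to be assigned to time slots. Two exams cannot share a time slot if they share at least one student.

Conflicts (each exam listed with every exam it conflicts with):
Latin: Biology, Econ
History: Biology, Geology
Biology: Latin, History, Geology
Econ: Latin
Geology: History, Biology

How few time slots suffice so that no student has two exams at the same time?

3

History, Biology, Geology pairwise conflict, so at least 3 time slots are needed.
Using 3 time slots: Latin=2, History=3, Biology=1, Econ=1, Geology=2. No two conflicting exams share a time slot.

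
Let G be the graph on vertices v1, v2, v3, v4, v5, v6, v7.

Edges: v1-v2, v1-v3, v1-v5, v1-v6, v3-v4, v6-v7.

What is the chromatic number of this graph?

2

v1 and v3 are adjacent, so at least 2 colors are needed.
2 colors suffice: color 1 → {v1, v4, v7}; color 2 → {v2, v3, v5, v6}. Every edge joins two different colors.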